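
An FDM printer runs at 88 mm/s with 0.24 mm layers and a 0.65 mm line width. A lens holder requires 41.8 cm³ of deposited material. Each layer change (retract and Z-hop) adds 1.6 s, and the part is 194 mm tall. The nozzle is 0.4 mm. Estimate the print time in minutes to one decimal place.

72.3 minutes

Bead cross-section = 0.24 × 0.65 = 0.156 mm².
Total extruded path = 41800/0.156 = 267948.7 mm.
Print-move time = 267948.7 / 88 = 3044.9 s.
Number of layers: 194 / 0.24 → 809 (rounded up).
Z-hop total = 809 × 1.6 = 1294.4 s.
Altogether 3044.9 + 1294.4 = 4339.3 s, i.e. 72.3 minutes.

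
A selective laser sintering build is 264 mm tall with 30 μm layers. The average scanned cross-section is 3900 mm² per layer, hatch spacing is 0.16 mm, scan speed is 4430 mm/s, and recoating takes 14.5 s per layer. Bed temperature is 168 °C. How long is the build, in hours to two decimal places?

48.89 hours

Layer count = ceil(264 / 0.03) = 8800.
Per-layer scan distance = 3900 / 0.16 = 24375 mm.
Per-layer scan time = 24375 / 4430 = 5.5023 s.
Time per layer = 5.5023 + 14.5, so 20.0023 s.
Build time = 8800 × 20.0023 = 176020.24 s = 48.89 hours.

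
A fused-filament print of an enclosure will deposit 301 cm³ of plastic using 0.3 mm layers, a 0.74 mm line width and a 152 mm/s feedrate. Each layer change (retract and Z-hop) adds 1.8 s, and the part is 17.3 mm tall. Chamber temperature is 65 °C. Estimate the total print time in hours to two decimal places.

Bead cross-section = 0.3 × 0.74 = 0.222 mm².
Total extruded path = 301000/0.222 = 1355855.9 mm.
Print-move time = 1355855.9 / 152 = 8920.1 s.
Layers = ⌈17.3/0.3⌉ = 58.
Non-print overhead: 58 × 1.8 → 104.4 s.
Total = 8920.1 + 104.4 = 9024.5 s = 2.51 hours.

2.51 hours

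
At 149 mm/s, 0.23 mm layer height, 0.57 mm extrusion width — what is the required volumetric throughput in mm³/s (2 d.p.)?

Extrusion cross-section: 0.23 × 0.57 → 0.1311 mm².
Volumetric flow = 149 × 0.1311 = 19.53 mm³/s.

19.53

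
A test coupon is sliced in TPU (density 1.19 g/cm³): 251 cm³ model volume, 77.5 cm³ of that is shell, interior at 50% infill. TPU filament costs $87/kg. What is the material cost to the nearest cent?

Interior volume: 251 − 77.5 → 173.5 cm³.
Infill deposited = 0.50 × 173.5 = 86.75 cm³.
Deposited volume = 77.5 + 86.75 = 164.25 cm³.
Mass = 164.25 × 1.19 = 195.4575 g.
Cost = 195.4575 g / 1000 × $87/kg = $17.00.

$17.00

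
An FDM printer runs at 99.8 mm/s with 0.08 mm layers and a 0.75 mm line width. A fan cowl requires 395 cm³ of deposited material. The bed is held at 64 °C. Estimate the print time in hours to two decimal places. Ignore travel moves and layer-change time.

18.32 hours

Extrusion cross-section = 0.08 × 0.75, so 0.06 mm².
Path length: 395000 mm³ / 0.06 mm² → 6583333.3 mm.
Extrusion time: 6583333.3 / 99.8 → 65965.3 s.
65965.3 s = 18.32 hours.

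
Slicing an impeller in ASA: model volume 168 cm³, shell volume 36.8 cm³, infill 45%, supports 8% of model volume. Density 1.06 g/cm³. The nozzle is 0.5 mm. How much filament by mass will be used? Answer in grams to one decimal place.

Infill region = 168 − 36.8 = 131.2 cm³.
Infill deposited = 0.45 × 131.2, so 59.04 cm³.
Support = 0.08 × 168 = 13.44 cm³.
Total printed volume: 36.8 + 59.04 + 13.44 → 109.28 cm³.
Mass: 109.28 × 1.06 → 115.8368 g.

115.8 g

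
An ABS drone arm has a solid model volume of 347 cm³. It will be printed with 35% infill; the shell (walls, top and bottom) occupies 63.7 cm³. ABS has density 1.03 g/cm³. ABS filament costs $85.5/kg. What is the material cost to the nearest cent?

Volume inside the shell: 347 − 63.7 → 283.3 cm³.
Infill volume: 0.35 × 283.3 → 99.155 cm³.
Deposited volume = 63.7 + 99.155, so 162.855 cm³.
Mass: 162.855 × 1.03 → 167.74065 g.
At $85.5/kg: 167.74065/1000 × 85.5 = $14.34.

$14.34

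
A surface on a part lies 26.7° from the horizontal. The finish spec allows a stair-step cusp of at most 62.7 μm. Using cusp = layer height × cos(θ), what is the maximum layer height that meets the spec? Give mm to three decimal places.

0.070 mm

cos(26.7°) = 0.8934; t_max = 0.0627/0.8934 = 0.070 mm.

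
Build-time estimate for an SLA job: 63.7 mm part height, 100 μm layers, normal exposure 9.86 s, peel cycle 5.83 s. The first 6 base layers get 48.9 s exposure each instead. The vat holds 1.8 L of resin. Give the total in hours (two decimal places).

2.84 hours

Number of layers: 63.7 / 0.1 → 637 (rounded up).
Bottom layers = 6 × (48.9 + 5.83), so 328.38 s.
Regular layers = 631 × (9.86 + 5.83), so 9900.39 s.
Total = 328.38 + 9900.39 = 10228.77 s = 2.84 hours.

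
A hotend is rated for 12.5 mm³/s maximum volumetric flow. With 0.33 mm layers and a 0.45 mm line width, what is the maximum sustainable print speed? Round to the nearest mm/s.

84 mm/s

Bead cross-section: 0.33 × 0.45 → 0.1485 mm².
v_max = Q/A = 12.5/0.1485 = 84.18 mm/s → 84 mm/s.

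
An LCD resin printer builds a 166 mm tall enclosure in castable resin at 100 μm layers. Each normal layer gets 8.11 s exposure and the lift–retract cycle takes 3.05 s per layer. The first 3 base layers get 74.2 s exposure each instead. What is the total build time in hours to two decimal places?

5.20 hours

Layers = ⌈166/0.1⌉ = 1660.
Base layers = 3 × (74.2 + 3.05), so 231.75 s.
Remaining layers = 1657 × (8.11 + 3.05) = 18492.12 s.
Total = 231.75 + 18492.12 = 18723.87 s = 5.20 hours.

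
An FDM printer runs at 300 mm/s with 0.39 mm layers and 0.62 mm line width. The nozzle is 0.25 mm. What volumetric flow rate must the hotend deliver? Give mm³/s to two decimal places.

Extrusion cross-section = 0.39 × 0.62 = 0.2418 mm².
Q = v·A = 300 × 0.2418 = 72.54 mm³/s.

72.54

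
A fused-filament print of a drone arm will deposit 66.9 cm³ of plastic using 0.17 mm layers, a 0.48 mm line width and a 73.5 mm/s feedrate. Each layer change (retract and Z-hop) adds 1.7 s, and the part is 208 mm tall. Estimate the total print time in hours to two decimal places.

3.68 hours

Bead cross-section = 0.17 × 0.48, so 0.0816 mm².
Path length: 66900 mm³ / 0.0816 mm² → 819852.9 mm.
Print-move time: 819852.9 / 73.5 → 11154.5 s.
Number of layers: 208 / 0.17 → 1224 (rounded up).
Layer-change overhead = 1224 × 1.7 = 2080.8 s.
Altogether 11154.5 + 2080.8 = 13235.3 s, i.e. 3.68 hours.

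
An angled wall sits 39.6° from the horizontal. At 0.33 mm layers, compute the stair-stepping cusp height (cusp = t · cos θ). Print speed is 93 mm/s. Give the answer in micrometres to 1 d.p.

254.3 μm

Cusp = layer height × cos(39.6°) = 0.33 × 0.7705 = 0.254265 mm = 254.3 μm.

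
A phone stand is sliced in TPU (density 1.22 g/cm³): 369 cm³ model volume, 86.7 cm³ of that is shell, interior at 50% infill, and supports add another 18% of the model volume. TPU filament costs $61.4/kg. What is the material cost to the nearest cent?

Volume inside the shell: 369 − 86.7 → 282.3 cm³.
Infill volume = 0.50 × 282.3, so 141.15 cm³.
Support = 0.18 × 369, so 66.42 cm³.
Total printed volume = 86.7 + 141.15 + 66.42 = 294.27 cm³.
Mass = 294.27 × 1.22, so 359.0094 g.
At $61.4/kg: 359.0094/1000 × 61.4 = $22.04.

$22.04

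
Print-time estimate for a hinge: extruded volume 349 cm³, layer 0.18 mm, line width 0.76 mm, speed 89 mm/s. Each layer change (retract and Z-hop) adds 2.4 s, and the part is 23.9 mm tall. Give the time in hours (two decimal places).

Line area: 0.18 × 0.76 → 0.1368 mm².
Path length: 349000 mm³ / 0.1368 mm² → 2551169.6 mm.
Extrusion time: 2551169.6 / 89 → 28664.8 s.
Layer count = ceil(23.9 / 0.18) = 133.
Z-hop total = 133 × 2.4, so 319.2 s.
Altogether 28664.8 + 319.2 = 28984 s, i.e. 8.05 hours.

8.05 hours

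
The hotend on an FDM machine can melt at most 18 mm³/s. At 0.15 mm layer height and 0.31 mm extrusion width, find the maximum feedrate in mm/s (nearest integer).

387 mm/s

Bead cross-section = 0.15 × 0.31, so 0.0465 mm².
Max speed = 18 / 0.0465 = 387.10 ≈ 387 mm/s.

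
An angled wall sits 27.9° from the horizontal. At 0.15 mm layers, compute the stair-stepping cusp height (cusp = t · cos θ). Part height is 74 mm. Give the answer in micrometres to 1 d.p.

Cusp = layer height × cos(27.9°) = 0.15 × 0.8838 = 0.13257 mm = 132.6 μm.

132.6 μm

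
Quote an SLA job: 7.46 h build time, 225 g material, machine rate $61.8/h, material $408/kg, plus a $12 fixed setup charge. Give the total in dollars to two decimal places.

$564.83

Time charge = 61.8 × 7.46 = $461.028.
Feedstock cost = 408 × 225/1000, so $91.80.
Total = 461.028 + 91.80 + 12 = 564.828 ≈ $564.83.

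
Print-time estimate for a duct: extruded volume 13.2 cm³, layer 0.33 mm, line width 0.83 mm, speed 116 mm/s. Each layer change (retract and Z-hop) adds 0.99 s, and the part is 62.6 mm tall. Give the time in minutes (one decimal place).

10.1 minutes

Extrusion cross-section = 0.33 × 0.83 = 0.2739 mm².
Toolpath length = 13.2 cm³ / 0.2739 mm² = 13200 / 0.2739 = 48192.8 mm.
Print-move time = 48192.8 / 116, so 415.5 s.
Number of layers: 62.6 / 0.33 → 190 (rounded up).
Non-print overhead = 190 × 0.99 = 188.1 s.
Total = 415.5 + 188.1 = 603.6 s = 10.1 minutes.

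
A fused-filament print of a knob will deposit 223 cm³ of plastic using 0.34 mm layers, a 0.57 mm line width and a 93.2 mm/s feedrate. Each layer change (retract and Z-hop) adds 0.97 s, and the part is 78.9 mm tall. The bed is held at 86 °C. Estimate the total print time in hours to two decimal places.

Extrusion cross-section: 0.34 × 0.57 → 0.1938 mm².
Path length: 223000 mm³ / 0.1938 mm² → 1150670.8 mm.
Extrusion time = 1150670.8 / 93.2 = 12346.3 s.
Layers = ⌈78.9/0.34⌉ = 233.
Z-hop total = 233 × 0.97, so 226.01 s.
Altogether 12346.3 + 226.01 = 12572.31 s, i.e. 3.49 hours.

3.49 hours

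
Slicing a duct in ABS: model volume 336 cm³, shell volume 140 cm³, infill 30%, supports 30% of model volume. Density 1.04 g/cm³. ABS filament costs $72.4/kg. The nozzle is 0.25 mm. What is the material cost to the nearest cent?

Volume inside the shell = 336 − 140 = 196 cm³.
Infill deposited: 0.30 × 196 → 58.8 cm³.
Support: 0.30 × 336 → 100.8 cm³.
Total printed volume: 140 + 58.8 + 100.8 → 299.6 cm³.
Mass = 299.6 × 1.04, so 311.584 g.
At $72.4/kg: 311.584/1000 × 72.4 = $22.56.

$22.56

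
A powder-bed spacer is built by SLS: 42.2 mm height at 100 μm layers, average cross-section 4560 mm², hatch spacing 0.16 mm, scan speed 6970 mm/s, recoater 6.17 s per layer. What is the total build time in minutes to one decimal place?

72.2 minutes

Layer count = ceil(42.2 / 0.1) = 422.
Per-layer scan distance = 4560 / 0.16, so 28500 mm.
Scan time per layer: 28500 / 6970 → 4.089 s.
Per-layer time = 4.089 + 6.17 = 10.259 s.
Total: 422 × 10.259 s = 4329.298 s → 72.2 minutes.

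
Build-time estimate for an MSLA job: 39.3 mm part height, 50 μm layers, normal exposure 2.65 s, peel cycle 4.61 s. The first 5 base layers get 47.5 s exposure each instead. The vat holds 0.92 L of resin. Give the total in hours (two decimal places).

Layers = ⌈39.3/0.05⌉ = 786.
Burn-in layers = 5 × (47.5 + 4.61), so 260.55 s.
Remaining layers: 781 × (2.65 + 4.61) → 5670.06 s.
Sum: 260.55 + 5670.06 = 5930.61 s → 1.65 hours.

1.65 hours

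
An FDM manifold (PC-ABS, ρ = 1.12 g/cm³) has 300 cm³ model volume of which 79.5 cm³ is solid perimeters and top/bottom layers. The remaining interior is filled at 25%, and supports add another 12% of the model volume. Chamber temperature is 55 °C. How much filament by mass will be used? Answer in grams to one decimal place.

191.1 g

Interior volume = 300 − 79.5, so 220.5 cm³.
Infill volume = 0.25 × 220.5 = 55.125 cm³.
Support: 0.12 × 300 → 36 cm³.
Total extruded: 79.5 + 55.125 + 36 → 170.625 cm³.
Mass: 170.625 × 1.12 → 191.1 g.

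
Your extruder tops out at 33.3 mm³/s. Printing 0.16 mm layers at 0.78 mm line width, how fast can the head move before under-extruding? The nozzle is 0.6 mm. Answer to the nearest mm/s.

A: 0.16 × 0.78 → 0.1248 mm².
Max speed = 33.3 / 0.1248 = 266.83 ≈ 267 mm/s.

267 mm/s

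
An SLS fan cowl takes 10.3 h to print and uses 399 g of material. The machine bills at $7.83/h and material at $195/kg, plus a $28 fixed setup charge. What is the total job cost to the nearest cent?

Time charge: 7.83 × 10.3 → $80.649.
Material charge: 195 × 399/1000 → $77.805.
Adding setup: 80.649 + 77.805 + 28 → 186.454 ≈ $186.45.

$186.45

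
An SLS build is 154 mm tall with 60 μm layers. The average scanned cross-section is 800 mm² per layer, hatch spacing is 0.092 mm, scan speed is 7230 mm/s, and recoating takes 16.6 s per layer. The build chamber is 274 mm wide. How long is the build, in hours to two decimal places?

Layers = ⌈154/0.06⌉ = 2567.
Scan path per layer = 800 / 0.092 = 8695.7 mm.
Per-layer scan time = 8695.7 / 7230, so 1.2027 s.
Time per layer = 1.2027 + 16.6, so 17.8027 s.
Build time = 2567 × 17.8027 = 45699.5309 s = 12.69 hours.

12.69 hours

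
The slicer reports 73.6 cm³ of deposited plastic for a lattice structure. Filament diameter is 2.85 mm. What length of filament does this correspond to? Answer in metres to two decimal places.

Cross-section of 2.85 mm filament: π·(2.85/2)² = 6.3794 mm².
Length = 73.6 cm³ / 6.3794 mm² = 73600 / 6.3794 = 11537.14 mm = 11.54 m.

11.54 m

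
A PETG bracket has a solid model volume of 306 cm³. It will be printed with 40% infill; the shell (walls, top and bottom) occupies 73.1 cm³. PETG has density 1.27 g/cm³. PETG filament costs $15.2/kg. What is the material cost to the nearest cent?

Infill region: 306 − 73.1 → 232.9 cm³.
Infill volume = 0.40 × 232.9 = 93.16 cm³.
Total extruded: 73.1 + 93.16 → 166.26 cm³.
Mass = 166.26 × 1.27, so 211.1502 g.
Cost = 211.1502 g / 1000 × $15.2/kg = $3.21.

$3.21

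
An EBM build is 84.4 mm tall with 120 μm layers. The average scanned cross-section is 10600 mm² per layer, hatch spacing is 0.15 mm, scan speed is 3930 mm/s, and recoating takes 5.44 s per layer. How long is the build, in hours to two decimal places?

4.58 hours

Layers = ⌈84.4/0.12⌉ = 704.
Per-layer scan distance: 10600 / 0.15 → 70666.7 mm.
Per-layer scan time: 70666.7 / 3930 → 17.9813 s.
Layer cycle: 17.9813 + 5.44 → 23.4213 s.
704 layers × 23.4213 s/layer = 16488.5952 s, i.e. 4.58 hours.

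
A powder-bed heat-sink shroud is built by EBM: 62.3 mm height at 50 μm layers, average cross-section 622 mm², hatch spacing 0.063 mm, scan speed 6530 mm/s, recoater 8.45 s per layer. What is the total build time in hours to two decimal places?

3.45 hours

Layer count = ceil(62.3 / 0.05) = 1246.
Hatch length per layer = 622 / 0.063 = 9873 mm.
Beam time per layer: 9873 / 6530 → 1.5119 s.
Per-layer time = 1.5119 + 8.45, so 9.9619 s.
Build time = 1246 × 9.9619 = 12412.5274 s = 3.45 hours.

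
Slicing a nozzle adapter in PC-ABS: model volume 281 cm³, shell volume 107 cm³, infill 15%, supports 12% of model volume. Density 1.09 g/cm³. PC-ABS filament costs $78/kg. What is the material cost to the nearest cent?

$14.18

Infill region = 281 − 107 = 174 cm³.
Deposited infill = 0.15 × 174, so 26.1 cm³.
Support = 0.12 × 281 = 33.72 cm³.
Deposited volume: 107 + 26.1 + 33.72 → 166.82 cm³.
Mass: 166.82 × 1.09 → 181.8338 g.
At $78/kg: 181.8338/1000 × 78 = $14.18.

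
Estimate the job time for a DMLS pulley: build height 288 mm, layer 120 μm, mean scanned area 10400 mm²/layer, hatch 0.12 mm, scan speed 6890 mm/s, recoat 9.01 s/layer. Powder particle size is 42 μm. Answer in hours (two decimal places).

Layer count = ceil(288 / 0.12) = 2400.
Scan path per layer = 10400 / 0.12 = 86666.7 mm.
Laser time per layer = 86666.7 / 6890, so 12.5786 s.
Layer cycle: 12.5786 + 9.01 → 21.5886 s.
2400 layers × 21.5886 s/layer = 51812.64 s, i.e. 14.39 hours.

14.39 hours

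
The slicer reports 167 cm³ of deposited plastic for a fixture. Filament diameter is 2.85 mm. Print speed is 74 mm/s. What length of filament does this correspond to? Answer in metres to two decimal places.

Filament cross-section = π × (2.85/2)² = 6.3794 mm².
L = 167000 mm³ / 6.3794 mm² = 26178.01 mm, i.e. 26.18 m.

26.18 m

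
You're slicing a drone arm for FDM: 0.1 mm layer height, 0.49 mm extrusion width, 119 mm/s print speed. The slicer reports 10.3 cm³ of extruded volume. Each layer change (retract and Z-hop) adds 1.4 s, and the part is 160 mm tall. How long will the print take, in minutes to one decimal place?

66.8 minutes

Extrusion cross-section: 0.1 × 0.49 → 0.049 mm².
Path length: 10300 mm³ / 0.049 mm² → 210204.1 mm.
Time extruding = 210204.1 / 119, so 1766.4 s.
Layers = ⌈160/0.1⌉ = 1600.
Non-print overhead: 1600 × 1.4 → 2240 s.
Altogether 1766.4 + 2240 = 4006.4 s, i.e. 66.8 minutes.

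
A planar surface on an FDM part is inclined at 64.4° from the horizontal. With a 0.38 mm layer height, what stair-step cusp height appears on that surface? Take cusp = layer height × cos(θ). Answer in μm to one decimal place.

164.2 μm

h_c = t·cos θ = 0.38 × 0.4321 = 0.164198 mm (164.2 μm).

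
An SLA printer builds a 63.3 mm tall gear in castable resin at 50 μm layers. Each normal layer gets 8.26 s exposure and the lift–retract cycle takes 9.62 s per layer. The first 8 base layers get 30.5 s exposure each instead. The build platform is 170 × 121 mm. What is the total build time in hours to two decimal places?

Layer count = ceil(63.3 / 0.05) = 1266.
Burn-in layers = 8 × (30.5 + 9.62) = 320.96 s.
Normal layers = 1258 × (8.26 + 9.62) = 22493.04 s.
Sum: 320.96 + 22493.04 = 22814 s → 6.34 hours.

6.34 hours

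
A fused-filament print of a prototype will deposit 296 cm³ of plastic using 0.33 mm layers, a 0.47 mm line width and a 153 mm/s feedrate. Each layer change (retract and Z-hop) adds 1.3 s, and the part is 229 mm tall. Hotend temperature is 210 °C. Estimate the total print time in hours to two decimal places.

Line area = 0.33 × 0.47 = 0.1551 mm².
Total extruded path = 296000/0.1551 = 1908446.2 mm.
Extrusion time = 1908446.2 / 153, so 12473.5 s.
Number of layers: 229 / 0.33 → 694 (rounded up).
Z-hop total = 694 × 1.3, so 902.2 s.
Total = 12473.5 + 902.2 = 13375.7 s = 3.72 hours.

3.72 hours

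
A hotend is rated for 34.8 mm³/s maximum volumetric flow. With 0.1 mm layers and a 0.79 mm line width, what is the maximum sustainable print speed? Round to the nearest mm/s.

A: 0.1 × 0.79 → 0.079 mm².
v_max = Q/A = 34.8/0.079 = 440.51 mm/s → 441 mm/s.

441 mm/s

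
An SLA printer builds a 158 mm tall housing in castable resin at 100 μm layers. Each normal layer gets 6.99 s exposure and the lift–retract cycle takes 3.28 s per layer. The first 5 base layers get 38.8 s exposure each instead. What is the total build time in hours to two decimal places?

4.55 hours

Layer count = ceil(158 / 0.1) = 1580.
Base layers = 5 × (38.8 + 3.28) = 210.4 s.
Normal layers = 1575 × (6.99 + 3.28) = 16175.25 s.
Sum: 210.4 + 16175.25 = 16385.65 s → 4.55 hours.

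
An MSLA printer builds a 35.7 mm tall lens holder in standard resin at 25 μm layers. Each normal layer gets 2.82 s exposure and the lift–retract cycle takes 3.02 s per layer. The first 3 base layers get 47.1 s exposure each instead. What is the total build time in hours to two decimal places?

Number of layers: 35.7 / 0.025 → 1428 (rounded up).
Base layers: 3 × (47.1 + 3.02) → 150.36 s.
Normal layers = 1425 × (2.82 + 3.02) = 8322 s.
Sum: 150.36 + 8322 = 8472.36 s → 2.35 hours.

2.35 hours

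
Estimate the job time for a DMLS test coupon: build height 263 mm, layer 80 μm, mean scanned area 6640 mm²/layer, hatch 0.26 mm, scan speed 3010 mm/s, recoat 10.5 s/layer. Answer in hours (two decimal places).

Number of layers: 263 / 0.08 → 3288 (rounded up).
Per-layer scan distance: 6640 / 0.26 → 25538.5 mm.
Laser time per layer: 25538.5 / 3010 → 8.4846 s.
Layer cycle: 8.4846 + 10.5 → 18.9846 s.
Total: 3288 × 18.9846 s = 62421.3648 s → 17.34 hours.

17.34 hours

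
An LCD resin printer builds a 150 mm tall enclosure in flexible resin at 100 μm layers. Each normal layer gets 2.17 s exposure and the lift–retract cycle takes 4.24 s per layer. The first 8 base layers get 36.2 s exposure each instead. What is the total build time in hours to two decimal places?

2.75 hours

Number of layers: 150 / 0.1 → 1500 (rounded up).
Burn-in layers = 8 × (36.2 + 4.24) = 323.52 s.
Regular layers: 1492 × (2.17 + 4.24) → 9563.72 s.
Total = 323.52 + 9563.72 = 9887.24 s = 2.75 hours.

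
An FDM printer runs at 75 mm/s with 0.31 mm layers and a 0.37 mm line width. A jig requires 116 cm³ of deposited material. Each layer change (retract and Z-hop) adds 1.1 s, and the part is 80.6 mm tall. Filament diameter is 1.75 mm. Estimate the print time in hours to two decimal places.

3.83 hours

Line area = 0.31 × 0.37, so 0.1147 mm².
Toolpath length = 116 cm³ / 0.1147 mm² = 116000 / 0.1147 = 1011333.9 mm.
Print-move time = 1011333.9 / 75 = 13484.5 s.
Number of layers: 80.6 / 0.31 → 260 (rounded up).
Z-hop total: 260 × 1.1 → 286 s.
Altogether 13484.5 + 286 = 13770.5 s, i.e. 3.83 hours.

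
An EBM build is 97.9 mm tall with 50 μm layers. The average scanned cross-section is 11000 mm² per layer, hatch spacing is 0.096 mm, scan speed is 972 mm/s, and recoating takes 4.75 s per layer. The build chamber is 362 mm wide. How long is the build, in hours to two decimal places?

Layers = ⌈97.9/0.05⌉ = 1958.
Hatch length per layer = 11000 / 0.096 = 114583.3 mm.
Per-layer scan time: 114583.3 / 972 → 117.8841 s.
Per-layer time = 117.8841 + 4.75, so 122.6341 s.
Build time = 1958 × 122.6341 = 240117.5678 s = 66.70 hours.

66.70 hours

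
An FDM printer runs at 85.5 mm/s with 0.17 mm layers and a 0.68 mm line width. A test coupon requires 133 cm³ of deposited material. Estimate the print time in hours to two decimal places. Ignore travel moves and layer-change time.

Bead cross-section = 0.17 × 0.68 = 0.1156 mm².
Toolpath length = 133 cm³ / 0.1156 mm² = 133000 / 0.1156 = 1150519 mm.
Time extruding: 1150519 / 85.5 → 13456.4 s.
That's 13456.4 s → 3.74 hours.

3.74 hours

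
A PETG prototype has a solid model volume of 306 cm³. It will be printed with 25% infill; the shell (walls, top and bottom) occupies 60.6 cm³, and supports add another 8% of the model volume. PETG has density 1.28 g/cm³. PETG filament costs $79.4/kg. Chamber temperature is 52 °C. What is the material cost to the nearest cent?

Volume inside the shell = 306 − 60.6 = 245.4 cm³.
Deposited infill = 0.25 × 245.4, so 61.35 cm³.
Support: 0.08 × 306 → 24.48 cm³.
Total printed volume = 60.6 + 61.35 + 24.48 = 146.43 cm³.
Mass: 146.43 × 1.28 → 187.4304 g.
Cost = 187.4304 g / 1000 × $79.4/kg = $14.88.

$14.88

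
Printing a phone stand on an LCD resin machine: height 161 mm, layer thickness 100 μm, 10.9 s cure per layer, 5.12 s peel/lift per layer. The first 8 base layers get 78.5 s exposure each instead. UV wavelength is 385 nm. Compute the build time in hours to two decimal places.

7.31 hours

Layer count = ceil(161 / 0.1) = 1610.
Bottom layers = 8 × (78.5 + 5.12) = 668.96 s.
Normal layers = 1602 × (10.9 + 5.12) = 25664.04 s.
Sum: 668.96 + 25664.04 = 26333 s → 7.31 hours.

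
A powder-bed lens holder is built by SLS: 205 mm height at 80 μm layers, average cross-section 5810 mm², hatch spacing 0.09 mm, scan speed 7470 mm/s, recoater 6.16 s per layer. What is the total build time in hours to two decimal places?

10.54 hours

Layers = ⌈205/0.08⌉ = 2563.
Hatch length per layer = 5810 / 0.09 = 64555.6 mm.
Laser time per layer: 64555.6 / 7470 → 8.642 s.
Layer cycle = 8.642 + 6.16 = 14.802 s.
Total: 2563 × 14.802 s = 37937.526 s → 10.54 hours.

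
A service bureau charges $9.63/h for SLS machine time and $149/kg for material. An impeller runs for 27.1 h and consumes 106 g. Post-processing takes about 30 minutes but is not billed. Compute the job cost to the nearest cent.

$276.77

Time charge = 9.63 × 27.1 = $260.973.
Material cost = 149 × 106/1000 = $15.794.
Total = 260.973 + 15.794 = 276.767 ≈ $276.77.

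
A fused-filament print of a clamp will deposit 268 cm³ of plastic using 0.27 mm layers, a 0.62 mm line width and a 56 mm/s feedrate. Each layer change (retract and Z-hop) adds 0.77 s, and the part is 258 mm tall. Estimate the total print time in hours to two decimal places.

8.15 hours

Bead cross-section: 0.27 × 0.62 → 0.1674 mm².
Total extruded path = 268000/0.1674 = 1600955.8 mm.
Time extruding: 1600955.8 / 56 → 28588.5 s.
Number of layers: 258 / 0.27 → 956 (rounded up).
Z-hop total = 956 × 0.77, so 736.12 s.
Total = 28588.5 + 736.12 = 29324.62 s = 8.15 hours.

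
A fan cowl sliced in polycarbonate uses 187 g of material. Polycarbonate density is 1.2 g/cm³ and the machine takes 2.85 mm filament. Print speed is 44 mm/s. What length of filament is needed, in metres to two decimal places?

24.43 m

Volume = 187 g / 1.2 g·cm⁻³ = 155.8333 cm³ = 155833.3 mm³.
Filament cross-section = π × (2.85/2)² = 6.3794 mm².
L = V/A = 155833.3/6.3794 = 24427.58 mm → 24.43 m.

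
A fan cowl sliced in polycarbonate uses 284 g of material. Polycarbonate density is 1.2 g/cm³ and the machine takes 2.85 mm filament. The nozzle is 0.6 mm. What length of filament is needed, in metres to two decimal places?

Extruded volume: 284/1.2 = 236.6667 cm³ (236666.7 mm³).
A = π r² = π × 1.425² = 6.3794 mm².
Length = 236666.7 / 6.3794 = 37098.58 mm = 37.10 m.

37.10 m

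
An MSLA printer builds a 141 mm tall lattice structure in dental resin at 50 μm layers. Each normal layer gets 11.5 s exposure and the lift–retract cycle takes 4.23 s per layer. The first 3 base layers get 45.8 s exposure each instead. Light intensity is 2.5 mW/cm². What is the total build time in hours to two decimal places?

Layers = ⌈141/0.05⌉ = 2820.
Base layers = 3 × (45.8 + 4.23) = 150.09 s.
Remaining layers = 2817 × (11.5 + 4.23) = 44311.41 s.
Total = 150.09 + 44311.41 = 44461.5 s = 12.35 hours.

12.35 hours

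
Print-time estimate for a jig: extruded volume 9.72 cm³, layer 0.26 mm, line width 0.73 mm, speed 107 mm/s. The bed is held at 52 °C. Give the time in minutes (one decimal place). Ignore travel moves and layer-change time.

8.0 minutes

Extrusion cross-section = 0.26 × 0.73, so 0.1898 mm².
Path length: 9720 mm³ / 0.1898 mm² → 51211.8 mm.
Time extruding = 51211.8 / 107, so 478.6 s.
That's 478.6 s → 8.0 minutes.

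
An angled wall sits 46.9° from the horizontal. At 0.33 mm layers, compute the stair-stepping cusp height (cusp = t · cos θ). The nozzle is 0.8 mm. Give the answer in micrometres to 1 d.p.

h_c = t·cos θ = 0.33 × 0.6833 = 0.225489 mm (225.5 μm).

225.5 μm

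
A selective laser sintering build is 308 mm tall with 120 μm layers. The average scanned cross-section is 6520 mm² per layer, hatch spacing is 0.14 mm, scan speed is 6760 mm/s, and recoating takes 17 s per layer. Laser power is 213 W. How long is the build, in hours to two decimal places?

Layer count = ceil(308 / 0.12) = 2567.
Hatch length per layer = 6520 / 0.14 = 46571.4 mm.
Per-layer scan time: 46571.4 / 6760 → 6.8893 s.
Time per layer = 6.8893 + 17 = 23.8893 s.
Build time = 2567 × 23.8893 = 61323.8331 s = 17.03 hours.

17.03 hours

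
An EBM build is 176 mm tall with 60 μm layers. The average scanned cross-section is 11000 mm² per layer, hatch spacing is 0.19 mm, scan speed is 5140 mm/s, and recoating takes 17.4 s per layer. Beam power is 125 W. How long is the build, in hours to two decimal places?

Layer count = ceil(176 / 0.06) = 2934.
Per-layer scan distance = 11000 / 0.19 = 57894.7 mm.
Beam time per layer = 57894.7 / 5140, so 11.2636 s.
Layer cycle = 11.2636 + 17.4 = 28.6636 s.
2934 layers × 28.6636 s/layer = 84099.0024 s, i.e. 23.36 hours.

23.36 hours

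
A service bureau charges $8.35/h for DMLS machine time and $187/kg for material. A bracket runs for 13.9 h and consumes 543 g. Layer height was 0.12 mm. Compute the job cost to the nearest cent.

$217.61

Time charge: 8.35 × 13.9 → $116.065.
Material cost = 187 × 543/1000 = $101.541.
Job cost: 116.065 + 101.541 = 217.606 ≈ $217.61.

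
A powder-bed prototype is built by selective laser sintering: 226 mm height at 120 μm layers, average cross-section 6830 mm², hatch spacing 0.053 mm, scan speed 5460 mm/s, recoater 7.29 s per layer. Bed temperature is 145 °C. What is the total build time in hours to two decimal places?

Layers = ⌈226/0.12⌉ = 1884.
Hatch length per layer = 6830 / 0.053 = 128867.9 mm.
Per-layer scan time = 128867.9 / 5460, so 23.6022 s.
Time per layer = 23.6022 + 7.29, so 30.8922 s.
Total: 1884 × 30.8922 s = 58200.9048 s → 16.17 hours.

16.17 hours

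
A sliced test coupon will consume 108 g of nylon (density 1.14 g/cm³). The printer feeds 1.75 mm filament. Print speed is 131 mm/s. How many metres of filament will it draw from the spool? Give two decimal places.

Extruded volume: 108/1.14 = 94.7368 cm³ (94736.8 mm³).
A = π r² = π × 0.875² = 2.4053 mm².
Length = 94736.8 / 2.4053 = 39386.69 mm = 39.39 m.

39.39 m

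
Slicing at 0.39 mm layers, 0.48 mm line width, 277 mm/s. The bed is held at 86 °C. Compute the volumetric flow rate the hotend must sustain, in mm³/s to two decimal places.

Bead cross-section = 0.39 × 0.48 = 0.1872 mm².
Volumetric flow = 277 × 0.1872 = 51.85 mm³/s.

51.85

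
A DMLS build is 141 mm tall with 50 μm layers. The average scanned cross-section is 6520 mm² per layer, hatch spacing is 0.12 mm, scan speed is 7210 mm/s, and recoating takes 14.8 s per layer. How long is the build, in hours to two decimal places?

17.50 hours

Number of layers: 141 / 0.05 → 2820 (rounded up).
Per-layer scan distance = 6520 / 0.12, so 54333.3 mm.
Scan time per layer: 54333.3 / 7210 → 7.5358 s.
Layer cycle = 7.5358 + 14.8 = 22.3358 s.
2820 layers × 22.3358 s/layer = 62986.956 s, i.e. 17.50 hours.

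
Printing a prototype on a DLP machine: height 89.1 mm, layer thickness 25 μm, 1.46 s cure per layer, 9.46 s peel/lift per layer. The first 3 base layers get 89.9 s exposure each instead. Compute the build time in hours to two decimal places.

10.88 hours

Layer count = ceil(89.1 / 0.025) = 3564.
Bottom layers = 3 × (89.9 + 9.46) = 298.08 s.
Regular layers: 3561 × (1.46 + 9.46) → 38886.12 s.
Sum: 298.08 + 38886.12 = 39184.2 s → 10.88 hours.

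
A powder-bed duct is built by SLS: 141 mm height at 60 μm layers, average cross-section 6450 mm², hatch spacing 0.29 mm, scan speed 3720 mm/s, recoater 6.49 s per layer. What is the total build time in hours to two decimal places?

Number of layers: 141 / 0.06 → 2350 (rounded up).
Scan path per layer: 6450 / 0.29 → 22241.4 mm.
Per-layer scan time: 22241.4 / 3720 → 5.9789 s.
Time per layer = 5.9789 + 6.49 = 12.4689 s.
2350 layers × 12.4689 s/layer = 29301.915 s, i.e. 8.14 hours.

8.14 hours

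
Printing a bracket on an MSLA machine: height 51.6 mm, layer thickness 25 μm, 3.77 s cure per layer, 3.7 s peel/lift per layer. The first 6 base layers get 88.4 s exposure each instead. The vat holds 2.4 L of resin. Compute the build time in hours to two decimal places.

4.42 hours

Layers = ⌈51.6/0.025⌉ = 2064.
Bottom layers = 6 × (88.4 + 3.7), so 552.6 s.
Normal layers: 2058 × (3.77 + 3.7) → 15373.26 s.
Sum: 552.6 + 15373.26 = 15925.86 s → 4.42 hours.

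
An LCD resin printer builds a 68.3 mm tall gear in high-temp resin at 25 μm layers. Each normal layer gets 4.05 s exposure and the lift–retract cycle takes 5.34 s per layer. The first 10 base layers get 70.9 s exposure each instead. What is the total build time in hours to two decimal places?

7.31 hours

Number of layers: 68.3 / 0.025 → 2732 (rounded up).
Base layers = 10 × (70.9 + 5.34), so 762.4 s.
Normal layers = 2722 × (4.05 + 5.34), so 25559.58 s.
Sum: 762.4 + 25559.58 = 26321.98 s → 7.31 hours.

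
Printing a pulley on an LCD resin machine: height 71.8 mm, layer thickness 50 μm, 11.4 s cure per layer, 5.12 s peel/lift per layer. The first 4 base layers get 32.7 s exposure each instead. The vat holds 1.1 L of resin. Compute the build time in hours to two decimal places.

6.61 hours

Layer count = ceil(71.8 / 0.05) = 1436.
Bottom layers = 4 × (32.7 + 5.12) = 151.28 s.
Remaining layers = 1432 × (11.4 + 5.12), so 23656.64 s.
Total = 151.28 + 23656.64 = 23807.92 s = 6.61 hours.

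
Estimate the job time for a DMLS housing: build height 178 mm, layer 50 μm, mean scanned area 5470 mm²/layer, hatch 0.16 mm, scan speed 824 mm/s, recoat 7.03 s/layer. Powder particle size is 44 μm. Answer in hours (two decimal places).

Number of layers: 178 / 0.05 → 3560 (rounded up).
Per-layer scan distance = 5470 / 0.16, so 34187.5 mm.
Laser time per layer = 34187.5 / 824, so 41.4897 s.
Time per layer = 41.4897 + 7.03, so 48.5197 s.
Total: 3560 × 48.5197 s = 172730.132 s → 47.98 hours.

47.98 hours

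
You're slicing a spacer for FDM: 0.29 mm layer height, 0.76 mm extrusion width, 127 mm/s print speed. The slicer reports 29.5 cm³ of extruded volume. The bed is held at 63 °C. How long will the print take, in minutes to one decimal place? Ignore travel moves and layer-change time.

17.6 minutes

Line area = 0.29 × 0.76, so 0.2204 mm².
Total extruded path = 29500/0.2204 = 133847.5 mm.
Print-move time = 133847.5 / 127, so 1053.9 s.
1053.9 s = 17.6 minutes.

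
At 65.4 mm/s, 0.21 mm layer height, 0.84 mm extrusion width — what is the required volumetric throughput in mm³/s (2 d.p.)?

11.54

Bead cross-section: 0.21 × 0.84 → 0.1764 mm².
Q = v·A = 65.4 × 0.1764 = 11.54 mm³/s.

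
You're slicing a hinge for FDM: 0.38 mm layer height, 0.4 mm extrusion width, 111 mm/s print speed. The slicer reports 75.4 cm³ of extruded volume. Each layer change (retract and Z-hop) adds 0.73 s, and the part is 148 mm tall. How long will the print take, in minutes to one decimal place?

Line area = 0.38 × 0.4 = 0.152 mm².
Toolpath length = 75.4 cm³ / 0.152 mm² = 75400 / 0.152 = 496052.6 mm.
Extrusion time = 496052.6 / 111, so 4468.9 s.
Layer count = ceil(148 / 0.38) = 390.
Layer-change overhead = 390 × 0.73, so 284.7 s.
Altogether 4468.9 + 284.7 = 4753.6 s, i.e. 79.2 minutes.

79.2 minutes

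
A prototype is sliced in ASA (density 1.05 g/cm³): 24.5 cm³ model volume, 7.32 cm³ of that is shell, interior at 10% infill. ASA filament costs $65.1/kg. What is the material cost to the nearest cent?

Infill region = 24.5 − 7.32, so 17.18 cm³.
Infill deposited = 0.10 × 17.18, so 1.718 cm³.
Total extruded = 7.32 + 1.718, so 9.038 cm³.
Mass: 9.038 × 1.05 → 9.4899 g.
Cost = 9.4899 g / 1000 × $65.1/kg = $0.62.

$0.62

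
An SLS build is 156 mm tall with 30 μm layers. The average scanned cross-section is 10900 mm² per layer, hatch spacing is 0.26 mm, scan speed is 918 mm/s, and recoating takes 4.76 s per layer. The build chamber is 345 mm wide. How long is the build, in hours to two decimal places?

Layer count = ceil(156 / 0.03) = 5200.
Per-layer scan distance = 10900 / 0.26, so 41923.1 mm.
Scan time per layer = 41923.1 / 918, so 45.6679 s.
Per-layer time = 45.6679 + 4.76, so 50.4279 s.
5200 layers × 50.4279 s/layer = 262225.08 s, i.e. 72.84 hours.

72.84 hours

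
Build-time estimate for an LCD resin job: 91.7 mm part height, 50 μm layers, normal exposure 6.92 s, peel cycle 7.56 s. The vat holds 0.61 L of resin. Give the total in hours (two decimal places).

7.38 hours

Layers = ⌈91.7/0.05⌉ = 1834.
Cycle time = 6.92 + 7.56, so 14.48 s.
Build time: 1834 × 14.48 s = 26556.32 s, i.e. 7.38 hours.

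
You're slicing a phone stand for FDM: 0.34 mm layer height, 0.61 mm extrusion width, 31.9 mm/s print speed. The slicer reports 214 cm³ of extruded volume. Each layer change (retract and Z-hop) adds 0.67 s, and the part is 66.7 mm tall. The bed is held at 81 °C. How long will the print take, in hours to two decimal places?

Extrusion cross-section = 0.34 × 0.61, so 0.2074 mm².
Path length: 214000 mm³ / 0.2074 mm² → 1031822.6 mm.
Extrusion time = 1031822.6 / 31.9 = 32345.5 s.
Number of layers: 66.7 / 0.34 → 197 (rounded up).
Layer-change overhead = 197 × 0.67 = 131.99 s.
Total = 32345.5 + 131.99 = 32477.49 s = 9.02 hours.

9.02 hours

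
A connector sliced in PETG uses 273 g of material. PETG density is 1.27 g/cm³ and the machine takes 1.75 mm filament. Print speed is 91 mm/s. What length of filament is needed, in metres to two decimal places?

89.37 m

Extruded volume: 273/1.27 = 214.9606 cm³ (214960.6 mm³).
Cross-section of 1.75 mm filament: π·(1.75/2)² = 2.4053 mm².
Length = 214960.6 / 2.4053 = 89369.56 mm = 89.37 m.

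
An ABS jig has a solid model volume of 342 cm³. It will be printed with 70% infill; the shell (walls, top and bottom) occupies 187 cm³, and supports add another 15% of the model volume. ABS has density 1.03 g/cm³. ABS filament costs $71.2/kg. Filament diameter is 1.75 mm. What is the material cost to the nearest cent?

$25.43

Infill region = 342 − 187 = 155 cm³.
Infill volume: 0.70 × 155 → 108.5 cm³.
Support = 0.15 × 342 = 51.3 cm³.
Deposited volume = 187 + 108.5 + 51.3 = 346.8 cm³.
Mass = 346.8 × 1.03 = 357.204 g.
Cost = 357.204 g / 1000 × $71.2/kg = $25.43.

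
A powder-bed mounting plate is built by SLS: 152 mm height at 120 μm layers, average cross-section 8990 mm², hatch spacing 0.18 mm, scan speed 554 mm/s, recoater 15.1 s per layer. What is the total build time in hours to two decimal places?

Number of layers: 152 / 0.12 → 1267 (rounded up).
Scan path per layer = 8990 / 0.18, so 49944.4 mm.
Per-layer scan time = 49944.4 / 554, so 90.1523 s.
Time per layer = 90.1523 + 15.1 = 105.2523 s.
Build time = 1267 × 105.2523 = 133354.6641 s = 37.04 hours.

37.04 hours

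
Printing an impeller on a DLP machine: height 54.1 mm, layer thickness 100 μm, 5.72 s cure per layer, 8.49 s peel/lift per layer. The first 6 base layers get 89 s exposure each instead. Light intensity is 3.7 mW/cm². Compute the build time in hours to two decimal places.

2.27 hours

Number of layers: 54.1 / 0.1 → 541 (rounded up).
Base layers: 6 × (89 + 8.49) → 584.94 s.
Regular layers: 535 × (5.72 + 8.49) → 7602.35 s.
Sum: 584.94 + 7602.35 = 8187.29 s → 2.27 hours.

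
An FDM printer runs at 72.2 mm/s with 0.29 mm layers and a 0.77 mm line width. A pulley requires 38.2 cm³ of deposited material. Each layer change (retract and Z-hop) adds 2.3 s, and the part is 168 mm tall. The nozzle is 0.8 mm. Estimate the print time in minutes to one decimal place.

Bead cross-section: 0.29 × 0.77 → 0.2233 mm².
Total extruded path = 38200/0.2233 = 171070.3 mm.
Extrusion time = 171070.3 / 72.2, so 2369.4 s.
Layers = ⌈168/0.29⌉ = 580.
Non-print overhead: 580 × 2.3 → 1334 s.
Total = 2369.4 + 1334 = 3703.4 s = 61.7 minutes.

61.7 minutes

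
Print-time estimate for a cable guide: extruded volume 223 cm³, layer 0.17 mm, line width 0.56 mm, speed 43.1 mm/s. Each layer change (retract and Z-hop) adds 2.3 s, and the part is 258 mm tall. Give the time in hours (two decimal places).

Bead cross-section = 0.17 × 0.56 = 0.0952 mm².
Total extruded path = 223000/0.0952 = 2342437 mm.
Print-move time = 2342437 / 43.1 = 54348.9 s.
Layer count = ceil(258 / 0.17) = 1518.
Z-hop total = 1518 × 2.3 = 3491.4 s.
Total = 54348.9 + 3491.4 = 57840.3 s = 16.07 hours.

16.07 hours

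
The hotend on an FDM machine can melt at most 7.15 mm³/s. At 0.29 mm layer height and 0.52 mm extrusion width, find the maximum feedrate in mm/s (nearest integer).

47 mm/s

Extrusion cross-section = 0.29 × 0.52, so 0.1508 mm².
v_max = Q/A = 7.15/0.1508 = 47.41 mm/s → 47 mm/s.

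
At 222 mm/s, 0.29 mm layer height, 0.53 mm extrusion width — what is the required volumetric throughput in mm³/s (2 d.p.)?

34.12

Extrusion cross-section = 0.29 × 0.53, so 0.1537 mm².
Volumetric flow = 222 × 0.1537 = 34.12 mm³/s.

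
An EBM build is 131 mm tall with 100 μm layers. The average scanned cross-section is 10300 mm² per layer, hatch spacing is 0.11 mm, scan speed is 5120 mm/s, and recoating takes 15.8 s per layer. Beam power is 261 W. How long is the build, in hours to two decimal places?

12.40 hours

Number of layers: 131 / 0.1 → 1310 (rounded up).
Per-layer scan distance: 10300 / 0.11 → 93636.4 mm.
Beam time per layer = 93636.4 / 5120 = 18.2884 s.
Per-layer time = 18.2884 + 15.8 = 34.0884 s.
1310 layers × 34.0884 s/layer = 44655.804 s, i.e. 12.40 hours.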